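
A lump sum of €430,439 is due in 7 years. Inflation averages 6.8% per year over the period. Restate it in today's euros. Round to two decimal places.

Price-level factor over 7 years: (1 + 6.8%)^7 ≈ 1.5848886996.
Purchasing power today: €430,439 divided by that factor.

€271,589.42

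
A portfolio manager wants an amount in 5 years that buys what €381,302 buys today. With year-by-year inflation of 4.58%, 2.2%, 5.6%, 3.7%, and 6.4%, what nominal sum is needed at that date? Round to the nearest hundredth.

€474,846.15

Cumulative price-level factor: 1.0458 × 1.022 × 1.056 × 1.037 × 1.064 ≈ 1.2453282378.
Multiplying €381,302 by the price-level factor gives the future nominal sum.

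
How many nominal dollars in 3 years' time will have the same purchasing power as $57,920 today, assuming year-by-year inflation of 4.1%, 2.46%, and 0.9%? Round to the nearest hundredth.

Cumulative price-level factor: 1.041 × 1.0246 × 1.009 = 1.0762080774.
The nominal amount required is $57,920 scaled up by that factor.

$62,333.97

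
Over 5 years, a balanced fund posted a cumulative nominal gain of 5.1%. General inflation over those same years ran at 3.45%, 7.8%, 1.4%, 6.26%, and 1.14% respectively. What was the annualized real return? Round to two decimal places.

Cumulative inflation factor: 1.0345 × 1.078 × 1.014 × 1.0626 × 1.0114 ≈ 1.21529.
Nominal growth factor: 1.05100. Real growth factor = 1.05100 / 1.21529 ≈ 0.86481.
Annualized: 0.86481^(1/5) − 1 ≈ -0.02863.

-2.86%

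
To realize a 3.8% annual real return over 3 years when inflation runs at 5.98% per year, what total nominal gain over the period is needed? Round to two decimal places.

33.13%

Required annual nominal rate: (1+3.8%)(1+5.98%) − 1 = 10.00724%.
Cumulative over 3 years: (1 + 0.1000724)^3 − 1 ≈ 0.33126.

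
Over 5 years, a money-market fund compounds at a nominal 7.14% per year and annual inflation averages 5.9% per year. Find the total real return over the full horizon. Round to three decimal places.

5.993%

The annual real rate is (1+7.14%)/(1+5.9%) − 1 = 1.1709%.
Compounded over 5 years: (1 + 0.011709)^5 − 1 ≈ 0.05993.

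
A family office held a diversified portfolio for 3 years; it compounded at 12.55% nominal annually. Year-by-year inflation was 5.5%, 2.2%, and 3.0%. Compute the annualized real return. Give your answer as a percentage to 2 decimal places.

8.68%

Cumulative inflation factor: 1.055 × 1.022 × 1.030 ≈ 1.11056.
Nominal growth factor: 1.42573. Real growth factor = 1.42573 / 1.11056 ≈ 1.28380.
Annualized: 1.28380^(1/3) − 1 ≈ 0.08684.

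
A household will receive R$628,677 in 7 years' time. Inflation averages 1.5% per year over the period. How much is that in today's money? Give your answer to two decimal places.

Price-level factor over 7 years: (1 + 1.5%)^7 ≈ 1.1098449129.
Purchasing power today: R$628,677 divided by that factor.

R$566,454.82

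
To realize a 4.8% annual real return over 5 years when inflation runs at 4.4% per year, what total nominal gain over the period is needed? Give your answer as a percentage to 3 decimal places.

56.787%

Required annual nominal rate: (1+4.8%)(1+4.4%) − 1 = 9.4112%.
Cumulative over 5 years: (1 + 0.094112)^5 − 1 ≈ 0.56787.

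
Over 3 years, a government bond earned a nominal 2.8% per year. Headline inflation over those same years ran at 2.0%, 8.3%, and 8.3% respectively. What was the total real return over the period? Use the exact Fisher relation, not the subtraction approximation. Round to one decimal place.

Cumulative inflation factor: 1.020 × 1.083 × 1.083 ≈ 1.19635.
Nominal growth factor: 1.08637. Real growth factor = 1.08637 / 1.19635 ≈ 0.90808.
Total real return ≈ -9.1924%.

-9.2%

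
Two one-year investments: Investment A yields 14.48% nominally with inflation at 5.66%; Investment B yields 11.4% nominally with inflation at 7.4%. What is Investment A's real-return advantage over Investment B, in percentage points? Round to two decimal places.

Investment A real return: 1.1448/1.0566 − 1 = 8.348%.
Investment B real return: 1.114/1.074 − 1 = 3.724%.
Difference: 8.348 − 3.724 = 4.624 pp.

4.62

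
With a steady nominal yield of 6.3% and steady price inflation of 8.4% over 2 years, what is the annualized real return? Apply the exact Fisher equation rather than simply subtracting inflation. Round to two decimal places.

-1.94%

With constant rates the annual real return is the same each year: (1+6.3%)/(1+8.4%) − 1 = -0.01937.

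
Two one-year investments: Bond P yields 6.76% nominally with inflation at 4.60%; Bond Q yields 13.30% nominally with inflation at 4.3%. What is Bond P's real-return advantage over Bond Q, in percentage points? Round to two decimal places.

-6.56

Bond P real return: 1.0676/1.0460 − 1 = 2.065%.
Bond Q real return: 1.1330/1.043 − 1 = 8.629%.
Difference: 2.065 − 8.629 = -6.564 pp.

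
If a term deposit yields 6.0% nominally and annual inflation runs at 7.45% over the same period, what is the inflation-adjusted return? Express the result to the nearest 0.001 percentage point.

Real return via the Fisher equation: (1 + 6.0%)/(1 + 7.45%) − 1 = 1.060/1.0745 − 1 ≈ -0.01349.

-1.349%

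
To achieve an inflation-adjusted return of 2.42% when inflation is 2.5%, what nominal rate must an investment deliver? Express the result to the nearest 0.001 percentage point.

By the Fisher equation, 1 + r_nom = (1 + 2.42%)(1 + 2.5%) = 1.0242 × 1.025 = 1.049805.
So r_nom = 4.9805%.

4.981%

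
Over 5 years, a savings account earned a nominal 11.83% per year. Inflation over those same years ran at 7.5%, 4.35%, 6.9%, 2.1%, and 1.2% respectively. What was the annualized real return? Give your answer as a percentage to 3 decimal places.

7.137%

Cumulative inflation factor: 1.075 × 1.0435 × 1.069 × 1.021 × 1.012 ≈ 1.23904.
Nominal growth factor: 1.74901. Real growth factor = 1.74901 / 1.23904 ≈ 1.41158.
Annualized: 1.41158^(1/5) − 1 ≈ 0.07137.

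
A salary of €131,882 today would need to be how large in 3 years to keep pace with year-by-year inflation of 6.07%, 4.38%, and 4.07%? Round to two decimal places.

€151,957.08

Cumulative price-level factor: 1.0607 × 1.0438 × 1.0407 ≈ 1.1522200175.
Multiplying €131,882 by the price-level factor gives the future nominal sum.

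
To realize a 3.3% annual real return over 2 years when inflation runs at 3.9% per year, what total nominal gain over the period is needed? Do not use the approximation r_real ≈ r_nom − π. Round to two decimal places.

Required annual nominal rate: (1+3.3%)(1+3.9%) − 1 = 7.3287%.
Cumulative over 2 years: (1 + 0.073287)^2 − 1 ≈ 0.15194.

15.19%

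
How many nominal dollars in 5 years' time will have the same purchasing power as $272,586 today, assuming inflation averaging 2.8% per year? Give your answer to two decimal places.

Cumulative price-level factor: (1+2.8%)^5 ≈ 1.1480626105.
The nominal amount required is $272,586 scaled up by that factor.

$312,945.79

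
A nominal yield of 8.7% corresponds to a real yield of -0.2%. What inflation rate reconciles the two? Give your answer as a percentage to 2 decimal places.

From (1+r_nom) = (1+r_real)(1+π), we get 1+π = (1 + 8.7%)/(1 − 0.2%) = 1.087/0.998 ≈ 1.08918.
So π ≈ 8.9178%.

8.92%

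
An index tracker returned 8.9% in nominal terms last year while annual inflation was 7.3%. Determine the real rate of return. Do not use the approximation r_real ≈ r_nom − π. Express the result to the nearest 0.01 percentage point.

1.49%

Real return via the Fisher equation: (1 + 8.9%)/(1 + 7.3%) − 1 = 1.089/1.073 − 1 ≈ 0.01491.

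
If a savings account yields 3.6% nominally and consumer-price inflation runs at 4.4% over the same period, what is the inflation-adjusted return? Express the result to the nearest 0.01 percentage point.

Real return via the Fisher equation: (1 + 3.6%)/(1 + 4.4%) − 1 = 1.036/1.044 − 1 ≈ -0.00766.

-0.77%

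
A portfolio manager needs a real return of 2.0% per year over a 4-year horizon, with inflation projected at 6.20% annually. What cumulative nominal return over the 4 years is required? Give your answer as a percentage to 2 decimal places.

37.69%

Required annual nominal rate: (1+2.0%)(1+6.20%) − 1 = 8.324%.
Cumulative over 4 years: (1 + 0.08324)^4 − 1 ≈ 0.37689.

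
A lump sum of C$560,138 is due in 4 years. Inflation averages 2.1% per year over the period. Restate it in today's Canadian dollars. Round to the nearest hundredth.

Price-level factor over 4 years: (1 + 2.1%)^4 ≈ 1.0866832385.
Purchasing power today: C$560,138 divided by that factor.

C$515,456.56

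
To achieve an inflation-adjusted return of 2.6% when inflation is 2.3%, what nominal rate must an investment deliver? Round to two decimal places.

4.96%

By the Fisher equation, 1 + r_nom = (1 + 2.6%)(1 + 2.3%) = 1.026 × 1.023 = 1.049598.
So r_nom = 4.9598%.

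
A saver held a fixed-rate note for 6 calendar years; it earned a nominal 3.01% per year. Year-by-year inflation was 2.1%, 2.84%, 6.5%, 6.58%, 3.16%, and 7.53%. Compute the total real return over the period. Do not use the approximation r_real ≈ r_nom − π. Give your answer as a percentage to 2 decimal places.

-9.63%

Cumulative inflation factor: 1.021 × 1.0284 × 1.065 × 1.0658 × 1.0316 × 1.0753 ≈ 1.32207.
Nominal growth factor: 1.19475. Real growth factor = 1.19475 / 1.32207 ≈ 0.90370.
Total real return ≈ -9.6304%.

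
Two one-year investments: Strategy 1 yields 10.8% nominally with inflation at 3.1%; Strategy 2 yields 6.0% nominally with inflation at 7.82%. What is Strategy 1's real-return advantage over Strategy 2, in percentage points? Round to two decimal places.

9.16

Strategy 1 real return: 1.108/1.031 − 1 = 7.468%.
Strategy 2 real return: 1.060/1.0782 − 1 = -1.688%.
Difference: 7.468 − (-1.688) = 9.156 pp.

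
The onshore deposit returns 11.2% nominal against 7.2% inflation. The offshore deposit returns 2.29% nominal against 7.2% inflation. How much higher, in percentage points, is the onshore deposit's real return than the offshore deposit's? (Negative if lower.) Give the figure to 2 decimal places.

The onshore deposit real return: 1.112/1.072 − 1 = 3.731%.
The offshore deposit real return: 1.0229/1.072 − 1 = -4.580%.
Difference: 3.731 − (-4.580) = 8.311 pp.

8.31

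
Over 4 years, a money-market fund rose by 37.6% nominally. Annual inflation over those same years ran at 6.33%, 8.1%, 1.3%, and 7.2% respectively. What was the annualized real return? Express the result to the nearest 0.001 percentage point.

2.467%

Cumulative inflation factor: 1.0633 × 1.081 × 1.013 × 1.072 ≈ 1.24820.
Nominal growth factor: 1.37600. Real growth factor = 1.37600 / 1.24820 ≈ 1.10238.
Annualized: 1.10238^(1/4) − 1 ≈ 0.02467.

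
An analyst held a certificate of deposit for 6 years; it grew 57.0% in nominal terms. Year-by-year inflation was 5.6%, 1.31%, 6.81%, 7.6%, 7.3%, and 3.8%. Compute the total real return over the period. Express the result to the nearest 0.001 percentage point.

Cumulative inflation factor: 1.056 × 1.0131 × 1.0681 × 1.076 × 1.073 × 1.038 ≈ 1.36942.
Nominal growth factor: 1.57000. Real growth factor = 1.57000 / 1.36942 ≈ 1.14647.
Total real return ≈ 14.6469%.

14.647%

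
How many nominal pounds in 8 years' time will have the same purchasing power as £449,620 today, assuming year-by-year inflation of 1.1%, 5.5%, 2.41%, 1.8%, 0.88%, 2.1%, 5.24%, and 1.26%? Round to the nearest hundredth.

Cumulative price-level factor: 1.011 × 1.055 × 1.0241 × 1.018 × 1.0088 × 1.021 × 1.0524 × 1.0126 ≈ 1.2205156078.
Multiplying £449,620 by the price-level factor gives the future nominal sum.

£548,768.23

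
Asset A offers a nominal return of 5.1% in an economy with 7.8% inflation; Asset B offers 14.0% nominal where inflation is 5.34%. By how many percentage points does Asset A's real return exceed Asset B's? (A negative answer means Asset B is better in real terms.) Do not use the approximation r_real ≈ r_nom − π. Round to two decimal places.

Asset A real return: 1.051/1.078 − 1 = -2.505%.
Asset B real return: 1.140/1.0534 − 1 = 8.221%.
Difference: -2.505 − 8.221 = -10.726 pp.

-10.73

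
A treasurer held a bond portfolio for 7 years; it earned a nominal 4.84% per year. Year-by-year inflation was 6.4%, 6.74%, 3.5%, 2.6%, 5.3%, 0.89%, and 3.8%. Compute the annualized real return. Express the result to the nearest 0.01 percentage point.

Cumulative inflation factor: 1.064 × 1.0674 × 1.035 × 1.026 × 1.053 × 1.0089 × 1.038 ≈ 1.32993.
Nominal growth factor: 1.39216. Real growth factor = 1.39216 / 1.32993 ≈ 1.04679.
Annualized: 1.04679^(1/7) − 1 ≈ 0.00655.

0.66%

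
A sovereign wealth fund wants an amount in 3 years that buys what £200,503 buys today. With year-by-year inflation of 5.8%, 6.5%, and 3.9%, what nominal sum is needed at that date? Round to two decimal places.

£234,731.68

Cumulative price-level factor: 1.058 × 1.065 × 1.039 = 1.17071403.
Multiplying £200,503 by the price-level factor gives the future nominal sum.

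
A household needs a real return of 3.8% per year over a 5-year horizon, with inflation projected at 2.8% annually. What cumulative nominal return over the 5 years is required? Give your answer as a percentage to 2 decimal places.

Required annual nominal rate: (1+3.8%)(1+2.8%) − 1 = 6.7064%.
Cumulative over 5 years: (1 + 0.067064)^5 − 1 ≈ 0.38341.

38.34%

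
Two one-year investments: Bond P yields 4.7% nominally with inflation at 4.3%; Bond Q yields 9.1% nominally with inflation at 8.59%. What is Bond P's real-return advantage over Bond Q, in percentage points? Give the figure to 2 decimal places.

Bond P real return: 1.047/1.043 − 1 = 0.384%.
Bond Q real return: 1.091/1.0859 − 1 = 0.470%.
Difference: 0.384 − 0.470 = -0.086 pp.

-0.09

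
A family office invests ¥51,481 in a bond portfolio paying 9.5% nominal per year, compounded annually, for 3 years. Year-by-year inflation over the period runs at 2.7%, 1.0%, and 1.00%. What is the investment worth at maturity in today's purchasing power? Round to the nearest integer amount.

Nominal value at maturity: ¥51,481 × (1 + 9.5%)^3 ≈ ¥67,591.
Price-level factor over 3 years: 1.027 × 1.010 × 1.0100 = 1.0476427.
Dividing the nominal maturity value by the price-level factor gives the value in today's money.

¥64,517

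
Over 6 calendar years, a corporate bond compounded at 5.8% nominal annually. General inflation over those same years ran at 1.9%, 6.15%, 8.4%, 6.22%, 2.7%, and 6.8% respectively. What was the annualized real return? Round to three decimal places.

0.440%

Cumulative inflation factor: 1.019 × 1.0615 × 1.084 × 1.0622 × 1.027 × 1.068 ≈ 1.36607.
Nominal growth factor: 1.40254. Real growth factor = 1.40254 / 1.36607 ≈ 1.02670.
Annualized: 1.02670^(1/6) − 1 ≈ 0.00440.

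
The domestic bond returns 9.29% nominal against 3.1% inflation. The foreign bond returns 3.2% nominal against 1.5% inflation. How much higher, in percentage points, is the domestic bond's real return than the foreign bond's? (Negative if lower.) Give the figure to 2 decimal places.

The domestic bond real return: 1.0929/1.031 − 1 = 6.004%.
The foreign bond real return: 1.032/1.015 − 1 = 1.675%.
Difference: 6.004 − 1.675 = 4.329 pp.

4.33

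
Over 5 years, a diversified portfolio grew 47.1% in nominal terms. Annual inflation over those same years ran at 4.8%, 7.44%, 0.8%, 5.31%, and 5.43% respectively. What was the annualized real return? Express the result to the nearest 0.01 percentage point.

Cumulative inflation factor: 1.048 × 1.0744 × 1.008 × 1.0531 × 1.0543 ≈ 1.26015.
Nominal growth factor: 1.47100. Real growth factor = 1.47100 / 1.26015 ≈ 1.16732.
Annualized: 1.16732^(1/5) − 1 ≈ 0.03143.

3.14%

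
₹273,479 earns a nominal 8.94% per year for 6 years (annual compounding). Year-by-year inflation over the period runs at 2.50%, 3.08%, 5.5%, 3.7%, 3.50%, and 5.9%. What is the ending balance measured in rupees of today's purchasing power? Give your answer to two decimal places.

₹360,813.19

Nominal value at maturity: ₹273,479 × (1 + 8.94%)^6 ≈ ₹457,138.93.
Price-level factor over 6 years: 1.0250 × 1.0308 × 1.055 × 1.037 × 1.0350 × 1.059 ≈ 1.2669684528.
The maturity value deflated by that factor is the answer in today's purchasing power.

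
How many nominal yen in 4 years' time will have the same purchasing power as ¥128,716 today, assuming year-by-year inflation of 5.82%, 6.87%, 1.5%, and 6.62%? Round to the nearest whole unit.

¥157,529

Cumulative price-level factor: 1.0582 × 1.0687 × 1.015 × 1.0662 ≈ 1.2238502673.
The nominal amount required is ¥128,716 scaled up by that factor.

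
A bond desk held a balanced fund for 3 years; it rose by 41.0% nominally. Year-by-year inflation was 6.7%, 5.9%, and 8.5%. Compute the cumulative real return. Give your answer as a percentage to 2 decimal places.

Cumulative inflation factor: 1.067 × 1.059 × 1.085 ≈ 1.22600.
Nominal growth factor: 1.41000. Real growth factor = 1.41000 / 1.22600 ≈ 1.15008.
Total real return ≈ 15.0082%.

15.01%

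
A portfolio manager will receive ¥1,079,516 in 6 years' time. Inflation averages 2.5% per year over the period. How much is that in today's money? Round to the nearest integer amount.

¥930,863

Price-level factor over 6 years: (1 + 2.5%)^6 ≈ 1.1596934182.
Purchasing power today: ¥1,079,516 divided by that factor.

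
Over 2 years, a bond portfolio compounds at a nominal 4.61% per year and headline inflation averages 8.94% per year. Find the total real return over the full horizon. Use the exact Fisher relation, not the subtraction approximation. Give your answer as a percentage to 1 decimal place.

-7.8%

The annual real rate is (1+4.61%)/(1+8.94%) − 1 = -3.9747%.
Compounded over 2 years: (1 + -0.039747)^2 − 1 ≈ -0.07791.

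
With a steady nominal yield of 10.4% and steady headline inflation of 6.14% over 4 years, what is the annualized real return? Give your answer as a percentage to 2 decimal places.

4.01%

With constant rates the annual real return is the same each year: (1+10.4%)/(1+6.14%) − 1 = 0.04014.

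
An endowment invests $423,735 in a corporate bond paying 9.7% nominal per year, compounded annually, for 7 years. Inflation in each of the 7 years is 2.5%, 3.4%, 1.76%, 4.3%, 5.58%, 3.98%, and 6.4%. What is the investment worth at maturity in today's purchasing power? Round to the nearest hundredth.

$616,540.80

Nominal value at maturity: $423,735 × (1 + 9.7%)^7 ≈ $810,103.91.
Price-level factor over 7 years: 1.025 × 1.034 × 1.0176 × 1.043 × 1.0558 × 1.0398 × 1.064 ≈ 1.3139502129.
Dividing the nominal maturity value by the price-level factor gives the value in today's money.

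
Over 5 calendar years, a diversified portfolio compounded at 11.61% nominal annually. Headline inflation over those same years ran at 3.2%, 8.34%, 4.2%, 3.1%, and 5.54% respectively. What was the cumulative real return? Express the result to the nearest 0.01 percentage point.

36.62%

Cumulative inflation factor: 1.032 × 1.0834 × 1.042 × 1.031 × 1.0554 ≈ 1.26769.
Nominal growth factor: 1.73187. Real growth factor = 1.73187 / 1.26769 ≈ 1.36617.
Total real return ≈ 36.6166%.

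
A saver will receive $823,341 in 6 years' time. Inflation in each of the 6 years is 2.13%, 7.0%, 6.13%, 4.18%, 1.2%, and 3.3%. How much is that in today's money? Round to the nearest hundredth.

$651,837.41

Price-level factor over 6 years: 1.0213 × 1.070 × 1.0613 × 1.0418 × 1.012 × 1.033 ≈ 1.2631079277.
Purchasing power today: $823,341 divided by that factor.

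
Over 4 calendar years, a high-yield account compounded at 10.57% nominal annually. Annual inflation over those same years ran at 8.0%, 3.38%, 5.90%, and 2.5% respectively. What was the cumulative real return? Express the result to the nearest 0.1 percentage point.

Cumulative inflation factor: 1.080 × 1.0338 × 1.0590 × 1.025 ≈ 1.21194.
Nominal growth factor: 1.49468. Real growth factor = 1.49468 / 1.21194 ≈ 1.23330.
Total real return ≈ 23.3301%.

23.3%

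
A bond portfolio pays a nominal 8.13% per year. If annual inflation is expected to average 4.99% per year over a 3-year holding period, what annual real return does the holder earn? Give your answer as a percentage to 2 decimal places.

With constant rates the annual real return is the same each year: (1+8.13%)/(1+4.99%) − 1 = 0.02991.

2.99%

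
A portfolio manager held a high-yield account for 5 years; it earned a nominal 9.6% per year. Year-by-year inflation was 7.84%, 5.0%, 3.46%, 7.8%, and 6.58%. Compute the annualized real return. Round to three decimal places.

Cumulative inflation factor: 1.0784 × 1.050 × 1.0346 × 1.078 × 1.0658 ≈ 1.34597.
Nominal growth factor: 1.58144. Real growth factor = 1.58144 / 1.34597 ≈ 1.17494.
Annualized: 1.17494^(1/5) − 1 ≈ 0.03277.

3.277%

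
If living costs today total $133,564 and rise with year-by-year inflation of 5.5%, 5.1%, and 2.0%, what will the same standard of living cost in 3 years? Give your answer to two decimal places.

$151,058.36

Cumulative price-level factor: 1.055 × 1.051 × 1.020 = 1.1309811.
Multiplying $133,564 by the price-level factor gives the future nominal sum.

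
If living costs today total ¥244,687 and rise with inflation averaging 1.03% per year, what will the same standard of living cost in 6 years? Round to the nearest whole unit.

Cumulative price-level factor: (1+1.03%)^6 ≈ 1.0634133741.
The nominal amount required is ¥244,687 scaled up by that factor.

¥260,203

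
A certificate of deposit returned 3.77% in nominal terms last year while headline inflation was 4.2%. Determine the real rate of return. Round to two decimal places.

Real return via the Fisher equation: (1 + 3.77%)/(1 + 4.2%) − 1 = 1.0377/1.042 − 1 ≈ -0.00413.

-0.41%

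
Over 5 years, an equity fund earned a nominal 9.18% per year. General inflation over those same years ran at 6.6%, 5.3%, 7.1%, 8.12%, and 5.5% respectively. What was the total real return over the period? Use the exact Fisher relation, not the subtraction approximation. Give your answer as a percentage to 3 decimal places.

Cumulative inflation factor: 1.066 × 1.053 × 1.071 × 1.0812 × 1.055 ≈ 1.37130.
Nominal growth factor: 1.55137. Real growth factor = 1.55137 / 1.37130 ≈ 1.13131.
Total real return ≈ 13.1311%.

13.131%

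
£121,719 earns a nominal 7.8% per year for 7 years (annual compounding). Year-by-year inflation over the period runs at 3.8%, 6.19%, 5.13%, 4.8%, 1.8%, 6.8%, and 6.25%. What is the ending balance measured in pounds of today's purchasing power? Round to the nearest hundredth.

Nominal value at maturity: £121,719 × (1 + 7.8%)^7 ≈ £205,915.81.
Price-level factor over 7 years: 1.038 × 1.0619 × 1.0513 × 1.048 × 1.018 × 1.068 × 1.0625 ≈ 1.4028682645.
The maturity value deflated by that factor is the answer in today's purchasing power.

£146,782.00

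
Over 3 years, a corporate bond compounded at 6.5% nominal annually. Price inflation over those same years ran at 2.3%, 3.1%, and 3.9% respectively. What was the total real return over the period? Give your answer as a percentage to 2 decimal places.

Cumulative inflation factor: 1.023 × 1.031 × 1.039 ≈ 1.09585.
Nominal growth factor: 1.20795. Real growth factor = 1.20795 / 1.09585 ≈ 1.10230.
Total real return ≈ 10.2298%.

10.23%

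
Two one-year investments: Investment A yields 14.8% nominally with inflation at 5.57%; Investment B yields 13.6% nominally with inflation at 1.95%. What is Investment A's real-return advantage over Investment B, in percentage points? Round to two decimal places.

-2.68

Investment A real return: 1.148/1.0557 − 1 = 8.743%.
Investment B real return: 1.136/1.0195 − 1 = 11.427%.
Difference: 8.743 − 11.427 = -2.684 pp.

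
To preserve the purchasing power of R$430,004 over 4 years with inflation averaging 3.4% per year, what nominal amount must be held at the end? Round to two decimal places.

R$491,535.23

Cumulative price-level factor: (1+3.4%)^4 ≈ 1.1430945523.
The nominal amount required is R$430,004 scaled up by that factor.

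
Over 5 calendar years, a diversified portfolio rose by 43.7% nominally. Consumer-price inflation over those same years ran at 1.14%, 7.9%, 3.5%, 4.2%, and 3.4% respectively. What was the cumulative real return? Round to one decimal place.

18.1%

Cumulative inflation factor: 1.0114 × 1.079 × 1.035 × 1.042 × 1.034 ≈ 1.21695.
Nominal growth factor: 1.43700. Real growth factor = 1.43700 / 1.21695 ≈ 1.18082.
Total real return ≈ 18.0820%.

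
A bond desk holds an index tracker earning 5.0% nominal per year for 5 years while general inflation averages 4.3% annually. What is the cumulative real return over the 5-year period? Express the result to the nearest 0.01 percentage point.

The annual real rate is (1+5.0%)/(1+4.3%) − 1 = 0.6711%.
Compounded over 5 years: (1 + 0.006711)^5 − 1 ≈ 0.03401.

3.40%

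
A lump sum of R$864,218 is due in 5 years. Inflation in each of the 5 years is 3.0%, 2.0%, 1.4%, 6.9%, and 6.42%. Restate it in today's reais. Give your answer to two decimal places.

R$713,094.35

Price-level factor over 5 years: 1.030 × 1.020 × 1.014 × 1.069 × 1.0642 ≈ 1.2119265820.
Purchasing power today: R$864,218 divided by that factor.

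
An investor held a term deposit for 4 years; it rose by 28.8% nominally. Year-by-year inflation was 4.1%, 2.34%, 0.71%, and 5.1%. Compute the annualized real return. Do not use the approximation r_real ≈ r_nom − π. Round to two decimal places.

3.38%

Cumulative inflation factor: 1.041 × 1.0234 × 1.0071 × 1.051 ≈ 1.12764.
Nominal growth factor: 1.28800. Real growth factor = 1.28800 / 1.12764 ≈ 1.14221.
Annualized: 1.14221^(1/4) − 1 ≈ 0.03380.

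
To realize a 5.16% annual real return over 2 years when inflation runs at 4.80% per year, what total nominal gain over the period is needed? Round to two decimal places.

21.46%

Required annual nominal rate: (1+5.16%)(1+4.80%) − 1 = 10.20768%.
Cumulative over 2 years: (1 + 0.1020768)^2 − 1 ≈ 0.21457.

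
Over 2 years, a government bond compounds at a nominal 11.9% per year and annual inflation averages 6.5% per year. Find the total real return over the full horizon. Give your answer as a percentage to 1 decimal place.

The annual real rate is (1+11.9%)/(1+6.5%) − 1 = 5.0704%.
Compounded over 2 years: (1 + 0.050704)^2 − 1 ≈ 0.10398.

10.4%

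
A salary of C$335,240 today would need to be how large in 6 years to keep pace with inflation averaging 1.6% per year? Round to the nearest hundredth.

C$368,738.16

Cumulative price-level factor: (1+1.6%)^6 ≈ 1.0999229093.
Multiplying C$335,240 by the price-level factor gives the future nominal sum.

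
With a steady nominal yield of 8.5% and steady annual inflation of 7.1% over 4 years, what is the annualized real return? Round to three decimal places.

With constant rates the annual real return is the same each year: (1+8.5%)/(1+7.1%) − 1 = 0.01307.

1.307%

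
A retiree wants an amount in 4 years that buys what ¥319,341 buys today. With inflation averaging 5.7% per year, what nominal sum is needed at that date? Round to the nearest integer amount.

¥398,616

Cumulative price-level factor: (1+5.7%)^4 ≈ 1.2482453280.
The nominal amount required is ¥319,341 scaled up by that factor.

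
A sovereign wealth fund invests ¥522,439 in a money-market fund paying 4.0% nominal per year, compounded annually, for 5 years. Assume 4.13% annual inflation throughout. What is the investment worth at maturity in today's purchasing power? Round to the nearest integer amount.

Nominal value at maturity: ¥522,439 × (1 + 4.0%)^5 ≈ ¥635,627.
Price-level factor over 5 years: (1 + 4.13%)^5 ≈ 1.2242760170.
Dividing the nominal maturity value by the price-level factor gives the value in today's money.

¥519,186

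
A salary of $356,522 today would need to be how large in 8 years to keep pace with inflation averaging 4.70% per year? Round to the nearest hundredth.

$514,825.19

Cumulative price-level factor: (1+4.70%)^8 ≈ 1.4440208149.
The nominal amount required is $356,522 scaled up by that factor.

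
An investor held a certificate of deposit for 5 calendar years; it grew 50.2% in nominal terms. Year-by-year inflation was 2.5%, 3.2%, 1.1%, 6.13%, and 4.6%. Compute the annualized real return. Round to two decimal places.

Cumulative inflation factor: 1.025 × 1.032 × 1.011 × 1.0613 × 1.046 ≈ 1.18720.
Nominal growth factor: 1.50200. Real growth factor = 1.50200 / 1.18720 ≈ 1.26516.
Annualized: 1.26516^(1/5) − 1 ≈ 0.04816.

4.82%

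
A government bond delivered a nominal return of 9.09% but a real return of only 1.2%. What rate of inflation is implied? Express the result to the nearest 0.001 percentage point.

From (1+r_nom) = (1+r_real)(1+π), we get 1+π = (1 + 9.09%)/(1 + 1.2%) = 1.0909/1.012 ≈ 1.07796.
So π ≈ 7.7964%.

7.796%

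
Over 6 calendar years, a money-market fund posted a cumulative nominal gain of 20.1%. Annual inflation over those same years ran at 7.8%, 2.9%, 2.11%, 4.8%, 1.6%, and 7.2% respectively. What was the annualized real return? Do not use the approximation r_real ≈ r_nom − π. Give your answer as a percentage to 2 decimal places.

Cumulative inflation factor: 1.078 × 1.029 × 1.0211 × 1.048 × 1.016 × 1.072 ≈ 1.29286.
Nominal growth factor: 1.20100. Real growth factor = 1.20100 / 1.29286 ≈ 0.92895.
Annualized: 0.92895^(1/6) − 1 ≈ -0.01221.

-1.22%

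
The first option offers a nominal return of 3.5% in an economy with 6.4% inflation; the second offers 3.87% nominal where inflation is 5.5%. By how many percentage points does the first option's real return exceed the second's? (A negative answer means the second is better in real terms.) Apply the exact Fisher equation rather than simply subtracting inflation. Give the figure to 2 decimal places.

The first option real return: 1.035/1.064 − 1 = -2.726%.
The second real return: 1.0387/1.055 − 1 = -1.545%.
Difference: -2.726 − (-1.545) = -1.181 pp.

-1.18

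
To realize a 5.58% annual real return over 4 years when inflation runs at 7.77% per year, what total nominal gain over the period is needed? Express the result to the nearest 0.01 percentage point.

Required annual nominal rate: (1+5.58%)(1+7.77%) − 1 = 13.783566%.
Cumulative over 4 years: (1 + 0.13783566)^4 − 1 ≈ 0.67617.

67.62%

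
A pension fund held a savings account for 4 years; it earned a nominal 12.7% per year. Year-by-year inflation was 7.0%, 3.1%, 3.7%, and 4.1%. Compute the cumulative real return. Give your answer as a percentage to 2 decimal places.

Cumulative inflation factor: 1.070 × 1.031 × 1.037 × 1.041 ≈ 1.19089.
Nominal growth factor: 1.61323. Real growth factor = 1.61323 / 1.19089 ≈ 1.35464.
Total real return ≈ 35.4640%.

35.46%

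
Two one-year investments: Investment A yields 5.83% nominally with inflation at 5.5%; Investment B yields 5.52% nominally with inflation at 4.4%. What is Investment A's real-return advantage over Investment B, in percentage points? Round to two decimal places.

Investment A real return: 1.0583/1.055 − 1 = 0.313%.
Investment B real return: 1.0552/1.044 − 1 = 1.073%.
Difference: 0.313 − 1.073 = -0.760 pp.

-0.76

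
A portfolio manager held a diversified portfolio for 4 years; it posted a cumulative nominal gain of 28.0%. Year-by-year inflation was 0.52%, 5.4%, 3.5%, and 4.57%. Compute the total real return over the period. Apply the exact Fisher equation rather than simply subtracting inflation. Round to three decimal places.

11.627%

Cumulative inflation factor: 1.0052 × 1.054 × 1.035 × 1.0457 ≈ 1.14668.
Nominal growth factor: 1.28000. Real growth factor = 1.28000 / 1.14668 ≈ 1.11627.
Total real return ≈ 11.6270%.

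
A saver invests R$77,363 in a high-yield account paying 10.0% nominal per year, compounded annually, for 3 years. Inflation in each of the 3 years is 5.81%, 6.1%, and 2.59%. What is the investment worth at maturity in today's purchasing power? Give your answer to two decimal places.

R$89,405.50

Nominal value at maturity: R$77,363 × (1 + 10.0%)^3 ≈ R$102,970.15.
Price-level factor over 3 years: 1.0581 × 1.061 × 1.0259 ≈ 1.1517205822.
The maturity value deflated by that factor is the answer in today's purchasing power.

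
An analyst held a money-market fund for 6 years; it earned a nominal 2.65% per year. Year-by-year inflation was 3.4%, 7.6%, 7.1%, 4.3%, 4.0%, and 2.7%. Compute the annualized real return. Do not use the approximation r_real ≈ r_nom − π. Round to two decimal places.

Cumulative inflation factor: 1.034 × 1.076 × 1.071 × 1.043 × 1.040 × 1.027 ≈ 1.32743.
Nominal growth factor: 1.16991. Real growth factor = 1.16991 / 1.32743 ≈ 0.88134.
Annualized: 0.88134^(1/6) − 1 ≈ -0.02083.

-2.08%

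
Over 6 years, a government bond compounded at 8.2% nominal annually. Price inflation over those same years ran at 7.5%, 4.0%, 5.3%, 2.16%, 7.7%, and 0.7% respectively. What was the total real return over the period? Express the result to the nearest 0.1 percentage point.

23.0%

Cumulative inflation factor: 1.075 × 1.040 × 1.053 × 1.0216 × 1.077 × 1.007 ≈ 1.30436.
Nominal growth factor: 1.60459. Real growth factor = 1.60459 / 1.30436 ≈ 1.23018.
Total real return ≈ 23.0176%.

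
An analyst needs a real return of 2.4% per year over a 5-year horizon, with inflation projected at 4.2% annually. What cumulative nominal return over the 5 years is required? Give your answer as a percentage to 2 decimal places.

38.31%

Required annual nominal rate: (1+2.4%)(1+4.2%) − 1 = 6.7008%.
Cumulative over 5 years: (1 + 0.067008)^5 − 1 ≈ 0.38305.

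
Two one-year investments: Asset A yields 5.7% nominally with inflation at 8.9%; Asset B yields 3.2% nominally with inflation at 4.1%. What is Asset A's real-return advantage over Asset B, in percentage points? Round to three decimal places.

-2.074

Asset A real return: 1.057/1.089 − 1 = -2.9385%.
Asset B real return: 1.032/1.041 − 1 = -0.8646%.
Difference: -2.9385 − (-0.8646) = -2.0739 pp.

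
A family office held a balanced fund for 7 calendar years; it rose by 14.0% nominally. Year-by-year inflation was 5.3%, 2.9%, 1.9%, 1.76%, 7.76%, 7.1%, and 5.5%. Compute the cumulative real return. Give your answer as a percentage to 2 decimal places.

Cumulative inflation factor: 1.053 × 1.029 × 1.019 × 1.0176 × 1.0776 × 1.071 × 1.055 ≈ 1.36803.
Nominal growth factor: 1.14000. Real growth factor = 1.14000 / 1.36803 ≈ 0.83332.
Total real return ≈ -16.6683%.

-16.67%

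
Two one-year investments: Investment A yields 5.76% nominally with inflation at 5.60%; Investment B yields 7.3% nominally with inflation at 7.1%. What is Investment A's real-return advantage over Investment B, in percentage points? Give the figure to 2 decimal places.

-0.04

Investment A real return: 1.0576/1.0560 − 1 = 0.152%.
Investment B real return: 1.073/1.071 − 1 = 0.187%.
Difference: 0.152 − 0.187 = -0.035 pp.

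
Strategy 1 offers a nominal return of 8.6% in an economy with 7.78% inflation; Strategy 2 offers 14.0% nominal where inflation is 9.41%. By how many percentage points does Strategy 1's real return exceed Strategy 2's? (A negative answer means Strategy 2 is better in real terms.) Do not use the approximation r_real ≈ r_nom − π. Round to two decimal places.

-3.43

Strategy 1 real return: 1.086/1.0778 − 1 = 0.761%.
Strategy 2 real return: 1.140/1.0941 − 1 = 4.195%.
Difference: 0.761 − 4.195 = -3.434 pp.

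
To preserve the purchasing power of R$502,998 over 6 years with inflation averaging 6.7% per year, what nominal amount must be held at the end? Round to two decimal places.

Cumulative price-level factor: (1+6.7%)^6 ≈ 1.4756607180.
The nominal amount required is R$502,998 scaled up by that factor.

R$742,254.39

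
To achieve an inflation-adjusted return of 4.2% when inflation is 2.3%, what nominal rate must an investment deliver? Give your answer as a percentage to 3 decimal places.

By the Fisher equation, 1 + r_nom = (1 + 4.2%)(1 + 2.3%) = 1.042 × 1.023 = 1.065966.
So r_nom = 6.5966%.

6.597%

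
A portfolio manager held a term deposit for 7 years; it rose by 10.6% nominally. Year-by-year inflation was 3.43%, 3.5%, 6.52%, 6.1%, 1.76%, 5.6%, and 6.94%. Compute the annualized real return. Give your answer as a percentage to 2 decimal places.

-3.22%

Cumulative inflation factor: 1.0343 × 1.035 × 1.0652 × 1.061 × 1.0176 × 1.056 × 1.0694 ≈ 1.39032.
Nominal growth factor: 1.10600. Real growth factor = 1.10600 / 1.39032 ≈ 0.79550.
Annualized: 0.79550^(1/7) − 1 ≈ -0.03216.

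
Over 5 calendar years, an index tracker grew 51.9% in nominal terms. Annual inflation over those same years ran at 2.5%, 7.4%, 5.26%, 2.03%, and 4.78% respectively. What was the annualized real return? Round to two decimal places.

4.16%

Cumulative inflation factor: 1.025 × 1.074 × 1.0526 × 1.0203 × 1.0478 ≈ 1.23879.
Nominal growth factor: 1.51900. Real growth factor = 1.51900 / 1.23879 ≈ 1.22620.
Annualized: 1.22620^(1/5) − 1 ≈ 0.04163.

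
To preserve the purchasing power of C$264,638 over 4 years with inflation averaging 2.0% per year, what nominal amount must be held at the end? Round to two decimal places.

C$286,452.68

Cumulative price-level factor: (1+2.0%)^4 = 1.08243216.
The nominal amount required is C$264,638 scaled up by that factor.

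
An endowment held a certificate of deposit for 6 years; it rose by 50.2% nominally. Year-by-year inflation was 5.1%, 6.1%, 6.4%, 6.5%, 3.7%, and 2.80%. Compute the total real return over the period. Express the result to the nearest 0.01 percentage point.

Cumulative inflation factor: 1.051 × 1.061 × 1.064 × 1.065 × 1.037 × 1.0280 ≈ 1.34704.
Nominal growth factor: 1.50200. Real growth factor = 1.50200 / 1.34704 ≈ 1.11504.
Total real return ≈ 11.5036%.

11.50%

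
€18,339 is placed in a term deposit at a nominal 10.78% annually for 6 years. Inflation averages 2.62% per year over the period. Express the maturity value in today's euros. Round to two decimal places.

Nominal value at maturity: €18,339 × (1 + 10.78%)^6 ≈ €33,895.64.
Price-level factor over 6 years: (1 + 2.62%)^6 ≈ 1.1678634370.
Dividing the nominal maturity value by the price-level factor gives the value in today's money.

€29,023.63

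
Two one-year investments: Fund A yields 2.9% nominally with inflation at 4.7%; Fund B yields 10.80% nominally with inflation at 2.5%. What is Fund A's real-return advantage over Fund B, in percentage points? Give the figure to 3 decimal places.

Fund A real return: 1.029/1.047 − 1 = -1.7192%.
Fund B real return: 1.1080/1.025 − 1 = 8.0976%.
Difference: -1.7192 − 8.0976 = -9.8168 pp.

-9.817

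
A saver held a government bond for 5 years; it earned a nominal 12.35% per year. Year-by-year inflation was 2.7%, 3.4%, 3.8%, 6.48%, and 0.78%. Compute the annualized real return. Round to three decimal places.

Cumulative inflation factor: 1.027 × 1.034 × 1.038 × 1.0648 × 1.0078 ≈ 1.18285.
Nominal growth factor: 1.79005. Real growth factor = 1.79005 / 1.18285 ≈ 1.51333.
Annualized: 1.51333^(1/5) − 1 ≈ 0.08639.

8.639%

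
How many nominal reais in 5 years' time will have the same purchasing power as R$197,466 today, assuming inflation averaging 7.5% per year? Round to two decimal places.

R$283,487.98

Cumulative price-level factor: (1+7.5%)^5 ≈ 1.4356293262.
The nominal amount required is R$197,466 scaled up by that factor.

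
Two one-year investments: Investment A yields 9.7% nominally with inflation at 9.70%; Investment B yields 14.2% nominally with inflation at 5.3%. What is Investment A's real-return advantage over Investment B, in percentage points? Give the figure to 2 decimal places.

Investment A real return: 1.097/1.0970 − 1 = 0.000%.
Investment B real return: 1.142/1.053 − 1 = 8.452%.
Difference: 0.000 − 8.452 = -8.452 pp.

-8.45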